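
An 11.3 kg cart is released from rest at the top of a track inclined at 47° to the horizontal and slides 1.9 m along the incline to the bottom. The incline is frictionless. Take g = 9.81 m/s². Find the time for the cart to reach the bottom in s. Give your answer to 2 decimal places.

The weight component along the incline is mg sin 47° = 81.073 N and the normal force is N = mg cos 47° = 75.602 N.
With no friction, a = g sin 47° = 7.1746 m/s².
Starting from rest, L = ½at², so t = √(2L/a) = √(2 × 1.9 / 7.1746) = 0.7278 s.

0.73 s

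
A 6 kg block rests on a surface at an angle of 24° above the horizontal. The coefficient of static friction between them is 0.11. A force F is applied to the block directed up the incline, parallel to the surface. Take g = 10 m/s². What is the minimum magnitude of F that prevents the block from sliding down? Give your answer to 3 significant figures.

The normal force is N = mg cos 24° = 54.813 N. With F at its minimum the block is on the verge of sliding down, so static friction is at its maximum μ_s N = 0.11 × 54.813 = 6.029 N and acts up the slope.
Equilibrium along the incline: F + μ_s N = mg sin 24°, so F = 24.404 − 6.029 = 18.375 N.

18.4 N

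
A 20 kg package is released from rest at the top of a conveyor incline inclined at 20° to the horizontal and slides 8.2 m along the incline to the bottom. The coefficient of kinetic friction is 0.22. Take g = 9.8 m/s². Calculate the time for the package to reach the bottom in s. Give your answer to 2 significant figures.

3.5 s

The weight component along the incline is mg sin 20° = 67.036 N and the normal force is N = mg cos 20° = 184.180 N.
Friction up the slope is f = μN = 0.22 × 184.180 = 40.520 N, so the net downslope force is 67.036 − 40.520 = 26.516 N and a = 26.516 / 20 = 1.3258 m/s².
Starting from rest, L = ½at², so t = √(2L/a) = √(2 × 8.2 / 1.3258) = 3.5171 s.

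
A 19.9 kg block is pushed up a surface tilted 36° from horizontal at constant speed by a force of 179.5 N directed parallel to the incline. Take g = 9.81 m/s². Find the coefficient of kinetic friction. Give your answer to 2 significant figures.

0.41

At constant speed ΣF = 0 along the incline. The applied 179.5 N acts up the slope; the weight component mg sin 36° = 114.747 N and kinetic friction μN both act down the slope.
So 179.5 = 114.747 + μ × 157.935, giving μ = (179.5 − 114.747) / 157.935 = 0.4100.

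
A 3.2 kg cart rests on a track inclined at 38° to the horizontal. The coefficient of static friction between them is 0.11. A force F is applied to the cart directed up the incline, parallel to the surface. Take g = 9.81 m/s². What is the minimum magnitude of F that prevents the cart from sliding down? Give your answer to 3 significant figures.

The normal force is N = mg cos 38° = 24.737 N. With F at its minimum the cart is on the verge of sliding down, so static friction is at its maximum μ_s N = 0.11 × 24.737 = 2.721 N and acts up the slope.
Equilibrium along the incline: F + μ_s N = mg sin 38°, so F = 19.327 − 2.721 = 16.606 N.

16.6 N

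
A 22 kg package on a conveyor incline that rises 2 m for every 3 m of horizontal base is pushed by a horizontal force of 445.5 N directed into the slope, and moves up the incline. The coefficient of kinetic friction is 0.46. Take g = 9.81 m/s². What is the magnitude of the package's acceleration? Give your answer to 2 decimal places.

2.49 m/s²

The horizontal push has components F cos 33.69° = 445.5 × 0.8321 = 370.701 N up the incline and F sin 33.69° = 445.5 × 0.5547 = 247.119 N pressing into the surface.
The normal force is therefore N = mg cos 33.69° + F sin 33.69° = 179.584 + 247.119 = 426.703 N, and kinetic friction down the slope is μN = 0.46 × 426.703 = 196.283 N.
Along the incline: F cos 33.69° − mg sin 33.69° − μN = ma, so 370.701 − 119.715 − 196.283 = 22 a, giving a = 2.4865 m/s².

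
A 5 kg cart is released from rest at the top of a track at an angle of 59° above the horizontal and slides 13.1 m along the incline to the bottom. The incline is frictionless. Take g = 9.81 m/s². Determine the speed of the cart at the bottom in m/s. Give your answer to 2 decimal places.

14.84 m/s

The weight component along the incline is mg sin 59° = 42.044 N and the normal force is N = mg cos 59° = 25.263 N.
With no friction, a = g sin 59° = 8.4088 m/s².
Starting from rest over a distance of 13.1 m, v² = 2aL = 2 × 8.4088 × 13.1 = 220.3106, so v = 14.8429 m/s.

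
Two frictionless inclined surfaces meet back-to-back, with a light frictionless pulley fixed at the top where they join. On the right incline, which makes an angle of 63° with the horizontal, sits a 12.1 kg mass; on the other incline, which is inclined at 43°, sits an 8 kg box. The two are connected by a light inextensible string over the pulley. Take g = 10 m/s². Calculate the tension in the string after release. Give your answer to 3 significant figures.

Resolve each weight along its own incline: the 12.1 kg mass has component 12.1 × 10 × sin 63° = 107.812 N down its slope, and the 8 kg mass has 8 × 10 × sin 43° = 54.560 N down its slope.
The 12.1 kg side's 107.812 N exceeds the other side's 54.560 N, so that mass slides down and the 8 kg mass slides up. Taking that direction as positive, Newton's second law for the whole system gives 107.812 − 54.560 = (12.1 + 8) a, so a = 53.252 / 20.1 = 2.6494 m/s².
For the 8 kg mass (up-slope positive): T − 54.560 = 8 × 2.6494, so T = 75.755 N.

75.8 N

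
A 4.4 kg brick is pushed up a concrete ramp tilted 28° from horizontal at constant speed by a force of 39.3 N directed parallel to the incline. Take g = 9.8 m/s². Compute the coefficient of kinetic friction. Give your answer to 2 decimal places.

At constant speed ΣF = 0 along the incline. The applied 39.3 N acts up the slope; the weight component mg sin 28° = 20.244 N and kinetic friction μN both act down the slope.
So 39.3 = 20.244 + μ × 38.073, giving μ = (39.3 − 20.244) / 38.073 = 0.5005.

0.50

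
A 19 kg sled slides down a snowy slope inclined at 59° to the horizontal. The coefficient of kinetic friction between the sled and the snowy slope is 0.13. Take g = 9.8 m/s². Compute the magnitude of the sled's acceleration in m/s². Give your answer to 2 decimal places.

Resolving the weight along the incline: the component pulling the sled down the slope is mg sin 59° = 19 × 9.8 × 0.8572 = 159.611 N, and the normal force is N = mg cos 59° = 19 × 9.8 × 0.5150 = 95.893 N.
Kinetic friction acts up the slope with magnitude f = μN = 0.13 × 95.893 = 12.466 N.
Net force along the incline is 159.611 − 12.466 = 147.145 N, so a = 147.145 / 19 = 7.7445 m/s².

7.74 m/s²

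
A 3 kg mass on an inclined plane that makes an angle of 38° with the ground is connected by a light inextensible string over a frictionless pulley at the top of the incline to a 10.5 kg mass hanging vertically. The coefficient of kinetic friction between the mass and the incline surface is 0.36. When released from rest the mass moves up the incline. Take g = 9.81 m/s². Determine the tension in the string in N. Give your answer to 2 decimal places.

43.48 N

For the mass on the incline: the weight component along the slope is m₁g sin 38° = 3 × 9.81 × 0.6157 = 18.120 N and the normal force is N = m₁g cos 38° = 23.191 N.
Kinetic friction opposes the mass's motion up the incline: f = μN = 0.36 × 23.191 = 8.349 N acting down the slope.
Newton's second law for the mass (up-slope positive): T − 18.120 − 8.349 = 3 a. For the hanging mass (downward positive): 10.5 × 9.81 − T = 10.5 a.
Adding the two equations eliminates T: 76.536 = 13.5 a, so a = 5.6693 m/s².
Then from the hanging mass's equation, T = 10.5 × (9.81 − 5.6693) = 43.477 N.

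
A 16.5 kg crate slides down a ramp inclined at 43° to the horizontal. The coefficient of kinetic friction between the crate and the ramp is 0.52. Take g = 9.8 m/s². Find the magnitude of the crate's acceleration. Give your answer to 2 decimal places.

Resolving the weight along the incline: the component pulling the crate down the slope is mg sin 43° = 16.5 × 9.8 × 0.6820 = 110.279 N, and the normal force is N = mg cos 43° = 16.5 × 9.8 × 0.7314 = 118.267 N.
Kinetic friction acts up the slope with magnitude f = μN = 0.52 × 118.267 = 61.499 N.
Net force along the incline is 110.279 − 61.499 = 48.780 N, so a = 48.780 / 16.5 = 2.9564 m/s².

2.96 m/s²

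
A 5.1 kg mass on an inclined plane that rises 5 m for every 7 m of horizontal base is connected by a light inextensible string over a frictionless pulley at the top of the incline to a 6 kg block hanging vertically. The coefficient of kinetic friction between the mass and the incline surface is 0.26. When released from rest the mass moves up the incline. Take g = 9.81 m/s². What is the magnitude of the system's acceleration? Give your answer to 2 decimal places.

1.73 m/s²

For the mass on the incline: the weight component along the slope is m₁g sin 35.54° = 5.1 × 9.81 × 0.5812 = 29.078 N and the normal force is N = m₁g cos 35.54° = 40.712 N.
Kinetic friction opposes the mass's motion up the incline: f = μN = 0.26 × 40.712 = 10.585 N acting down the slope.
Newton's second law for the mass (up-slope positive): T − 29.078 − 10.585 = 5.1 a. For the hanging block (downward positive): 6 × 9.81 − T = 6 a.
Adding the two equations eliminates T: 19.197 = 11.1 a, so a = 1.7295 m/s².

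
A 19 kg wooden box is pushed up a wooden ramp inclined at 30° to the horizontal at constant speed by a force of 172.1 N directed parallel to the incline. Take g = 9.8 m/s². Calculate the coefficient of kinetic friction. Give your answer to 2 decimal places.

At constant speed ΣF = 0 along the incline. The applied 172.1 N acts up the slope; the weight component mg sin 30° = 93.100 N and kinetic friction μN both act down the slope.
So 172.1 = 93.100 + μ × 161.254, giving μ = (172.1 − 93.100) / 161.254 = 0.4899.

0.49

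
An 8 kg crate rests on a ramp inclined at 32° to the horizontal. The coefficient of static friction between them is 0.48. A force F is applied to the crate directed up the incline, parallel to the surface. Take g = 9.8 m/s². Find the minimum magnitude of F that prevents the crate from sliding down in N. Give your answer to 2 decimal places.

The normal force is N = mg cos 32° = 66.487 N. With F at its minimum the crate is on the verge of sliding down, so static friction is at its maximum μ_s N = 0.48 × 66.487 = 31.914 N and acts up the slope.
Equilibrium along the incline: F + μ_s N = mg sin 32°, so F = 41.546 − 31.914 = 9.632 N.

9.63 N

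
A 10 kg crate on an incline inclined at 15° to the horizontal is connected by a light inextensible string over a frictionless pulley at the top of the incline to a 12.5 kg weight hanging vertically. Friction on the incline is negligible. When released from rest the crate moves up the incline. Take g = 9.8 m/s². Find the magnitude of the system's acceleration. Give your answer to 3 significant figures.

4.32 m/s²

For the crate on the incline: the weight component along the slope is m₁g sin 15° = 10 × 9.8 × 0.2588 = 25.362 N and the normal force is N = m₁g cos 15° = 94.661 N.
Newton's second law for the crate (up-slope positive): T − 25.362 = 10 a. For the hanging weight (downward positive): 12.5 × 9.8 − T = 12.5 a.
Adding the two equations eliminates T: 97.138 = 22.5 a, so a = 4.3172 m/s².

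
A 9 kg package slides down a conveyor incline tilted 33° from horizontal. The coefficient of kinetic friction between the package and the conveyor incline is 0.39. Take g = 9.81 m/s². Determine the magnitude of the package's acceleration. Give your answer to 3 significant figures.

Resolving the weight along the incline: the component pulling the package down the slope is mg sin 33° = 9 × 9.81 × 0.5446 = 48.083 N, and the normal force is N = mg cos 33° = 9 × 9.81 × 0.8387 = 74.049 N.
Kinetic friction acts up the slope with magnitude f = μN = 0.39 × 74.049 = 28.879 N.
Net force along the incline is 48.083 − 28.879 = 19.204 N, so a = 19.204 / 9 = 2.1338 m/s².

2.13 m/s²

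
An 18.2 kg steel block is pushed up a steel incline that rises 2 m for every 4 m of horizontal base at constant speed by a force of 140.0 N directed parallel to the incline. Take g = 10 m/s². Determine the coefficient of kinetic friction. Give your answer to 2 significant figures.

At constant speed ΣF = 0 along the incline. The applied 140.0 N acts up the slope; the weight component mg sin 26.57° = 81.393 N and kinetic friction μN both act down the slope.
So 140.0 = 81.393 + μ × 162.786, giving μ = (140.0 − 81.393) / 162.786 = 0.3600.

0.36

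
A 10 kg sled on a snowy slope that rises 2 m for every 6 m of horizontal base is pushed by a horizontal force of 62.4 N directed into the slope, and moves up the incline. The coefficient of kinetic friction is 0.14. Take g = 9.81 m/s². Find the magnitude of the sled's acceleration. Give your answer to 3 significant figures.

The horizontal push has components F cos 18.43° = 62.4 × 0.9487 = 59.199 N up the incline and F sin 18.43° = 62.4 × 0.3162 = 19.731 N pressing into the surface.
The normal force is therefore N = mg cos 18.43° + F sin 18.43° = 93.067 + 19.731 = 112.798 N, and kinetic friction down the slope is μN = 0.14 × 112.798 = 15.792 N.
Along the incline: F cos 18.43° − mg sin 18.43° − μN = ma, so 59.199 − 31.019 − 15.792 = 10 a, giving a = 1.2388 m/s².

1.24 m/s²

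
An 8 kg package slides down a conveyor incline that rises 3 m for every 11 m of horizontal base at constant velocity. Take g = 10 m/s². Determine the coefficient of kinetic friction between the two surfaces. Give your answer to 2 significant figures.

0.27

At constant velocity the net force along the incline is zero: mg sin 15.26° = μ mg cos 15.26°.
So μ = tan 15.26° = 0.2631 / 0.9648 = 0.2727.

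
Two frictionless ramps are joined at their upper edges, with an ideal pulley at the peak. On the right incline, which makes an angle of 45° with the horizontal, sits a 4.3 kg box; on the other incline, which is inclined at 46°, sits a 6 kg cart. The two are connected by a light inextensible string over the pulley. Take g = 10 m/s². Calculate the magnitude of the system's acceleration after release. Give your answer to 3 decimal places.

Resolve each weight along its own incline: the 4.3 kg mass has component 4.3 × 10 × sin 45° = 30.406 N down its slope, and the 6 kg mass has 6 × 10 × sin 46° = 43.160 N down its slope.
The 6 kg side's 43.160 N exceeds the other side's 30.406 N, so that mass slides down and the 4.3 kg mass slides up. Taking that direction as positive, Newton's second law for the whole system gives 43.160 − 30.406 = (4.3 + 6) a, so a = 12.754 / 10.3 = 1.2383 m/s².

1.238 m/s²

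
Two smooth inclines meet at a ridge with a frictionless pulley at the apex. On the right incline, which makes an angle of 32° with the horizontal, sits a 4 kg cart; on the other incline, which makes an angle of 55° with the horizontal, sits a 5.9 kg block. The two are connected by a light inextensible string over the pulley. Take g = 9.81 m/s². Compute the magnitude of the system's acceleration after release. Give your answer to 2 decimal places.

2.69 m/s²

Resolve each weight along its own incline: the 4 kg mass has component 4 × 9.81 × sin 32° = 20.794 N down its slope, and the 5.9 kg mass has 5.9 × 9.81 × sin 55° = 47.412 N down its slope.
The 5.9 kg side's 47.412 N exceeds the other side's 20.794 N, so that mass slides down and the 4 kg mass slides up. Taking that direction as positive, Newton's second law for the whole system gives 47.412 − 20.794 = (4 + 5.9) a, so a = 26.618 / 9.9 = 2.6887 m/s².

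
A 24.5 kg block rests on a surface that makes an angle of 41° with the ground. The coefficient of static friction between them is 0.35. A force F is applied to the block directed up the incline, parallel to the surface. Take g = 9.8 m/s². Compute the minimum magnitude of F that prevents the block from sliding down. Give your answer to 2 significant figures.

The normal force is N = mg cos 41° = 181.206 N. With F at its minimum the block is on the verge of sliding down, so static friction is at its maximum μ_s N = 0.35 × 181.206 = 63.422 N and acts up the slope.
Equilibrium along the incline: F + μ_s N = mg sin 41°, so F = 157.520 − 63.422 = 94.098 N.

94 N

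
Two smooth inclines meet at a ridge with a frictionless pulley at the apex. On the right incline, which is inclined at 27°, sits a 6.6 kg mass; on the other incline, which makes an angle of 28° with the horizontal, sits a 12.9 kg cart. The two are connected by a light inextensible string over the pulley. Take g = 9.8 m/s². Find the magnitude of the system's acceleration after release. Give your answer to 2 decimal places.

Resolve each weight along its own incline: the 6.6 kg mass has component 6.6 × 9.8 × sin 27° = 29.364 N down its slope, and the 12.9 kg mass has 12.9 × 9.8 × sin 28° = 59.351 N down its slope.
The 12.9 kg side's 59.351 N exceeds the other side's 29.364 N, so that mass slides down and the 6.6 kg mass slides up. Taking that direction as positive, Newton's second law for the whole system gives 59.351 − 29.364 = (6.6 + 12.9) a, so a = 29.987 / 19.5 = 1.5378 m/s².

1.54 m/s²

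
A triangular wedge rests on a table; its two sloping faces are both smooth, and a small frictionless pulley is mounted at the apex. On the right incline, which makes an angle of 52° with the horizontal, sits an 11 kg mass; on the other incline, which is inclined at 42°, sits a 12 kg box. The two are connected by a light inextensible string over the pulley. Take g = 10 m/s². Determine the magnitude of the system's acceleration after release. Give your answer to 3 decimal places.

Resolve each weight along its own incline: the 11 kg mass has component 11 × 10 × sin 52° = 86.681 N down its slope, and the 12 kg mass has 12 × 10 × sin 42° = 80.296 N down its slope.
The 11 kg side's 86.681 N exceeds the other side's 80.296 N, so that mass slides down and the 12 kg mass slides up. Taking that direction as positive, Newton's second law for the whole system gives 86.681 − 80.296 = (11 + 12) a, so a = 6.385 / 23 = 0.2776 m/s².

0.278 m/s²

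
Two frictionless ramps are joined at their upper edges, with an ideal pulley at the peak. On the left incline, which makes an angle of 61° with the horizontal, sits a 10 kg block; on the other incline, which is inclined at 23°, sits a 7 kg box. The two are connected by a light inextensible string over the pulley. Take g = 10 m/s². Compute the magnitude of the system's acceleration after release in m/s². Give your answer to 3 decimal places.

3.536 m/s²

Resolve each weight along its own incline: the 10 kg mass has component 10 × 10 × sin 61° = 87.462 N down its slope, and the 7 kg mass has 7 × 10 × sin 23° = 27.351 N down its slope.
The 10 kg side's 87.462 N exceeds the other side's 27.351 N, so that mass slides down and the 7 kg mass slides up. Taking that direction as positive, Newton's second law for the whole system gives 87.462 − 27.351 = (10 + 7) a, so a = 60.111 / 17 = 3.5359 m/s².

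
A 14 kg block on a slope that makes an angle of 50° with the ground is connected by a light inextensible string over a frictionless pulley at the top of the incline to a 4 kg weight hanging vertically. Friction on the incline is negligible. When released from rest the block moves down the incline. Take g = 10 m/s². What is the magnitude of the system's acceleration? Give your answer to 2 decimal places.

For the block on the incline: the weight component along the slope is m₁g sin 50° = 14 × 10 × 0.7660 = 107.240 N and the normal force is N = m₁g cos 50° = 89.990 N.
Newton's second law for the block (down-slope positive): 107.240 − T = 14 a. For the hanging weight (upward positive): T − 4 × 10 = 4 a.
Adding the two equations eliminates T: 67.240 = 18 a, so a = 3.7356 m/s².

3.74 m/s²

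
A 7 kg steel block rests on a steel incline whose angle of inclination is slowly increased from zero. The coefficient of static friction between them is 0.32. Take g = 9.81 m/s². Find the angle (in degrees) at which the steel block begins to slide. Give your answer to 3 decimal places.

17.745°

At the threshold of sliding, static friction is at its maximum μ_s N and exactly balances the weight component along the incline: mg sin θ = μ_s mg cos θ.
Hence tan θ = μ_s = 0.32, so θ = arctan(0.32) = 17.7447°.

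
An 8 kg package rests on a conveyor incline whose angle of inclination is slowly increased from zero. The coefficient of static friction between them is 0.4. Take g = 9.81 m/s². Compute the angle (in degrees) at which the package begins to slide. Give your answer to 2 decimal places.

At the threshold of sliding, static friction is at its maximum μ_s N and exactly balances the weight component along the incline: mg sin θ = μ_s mg cos θ.
Hence tan θ = μ_s = 0.4, so θ = arctan(0.4) = 21.8014°.

21.80°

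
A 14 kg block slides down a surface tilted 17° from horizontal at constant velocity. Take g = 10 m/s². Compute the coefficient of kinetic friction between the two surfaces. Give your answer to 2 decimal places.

0.31

At constant velocity the net force along the incline is zero: mg sin 17° = μ mg cos 17°.
So μ = tan 17° = 0.2924 / 0.9563 = 0.3058.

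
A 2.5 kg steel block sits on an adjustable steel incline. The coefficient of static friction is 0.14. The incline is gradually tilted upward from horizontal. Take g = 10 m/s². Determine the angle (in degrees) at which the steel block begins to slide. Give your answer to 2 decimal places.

7.97°

At the threshold of sliding, static friction is at its maximum μ_s N and exactly balances the weight component along the incline: mg sin θ = μ_s mg cos θ.
Hence tan θ = μ_s = 0.14, so θ = arctan(0.14) = 7.9696°.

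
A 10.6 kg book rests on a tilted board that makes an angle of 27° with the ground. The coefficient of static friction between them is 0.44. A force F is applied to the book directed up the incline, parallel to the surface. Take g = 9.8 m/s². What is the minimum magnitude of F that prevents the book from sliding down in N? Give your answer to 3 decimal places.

The normal force is N = mg cos 27° = 92.558 N. With F at its minimum the book is on the verge of sliding down, so static friction is at its maximum μ_s N = 0.44 × 92.558 = 40.726 N and acts up the slope.
Equilibrium along the incline: F + μ_s N = mg sin 27°, so F = 47.161 − 40.726 = 6.435 N.

6.435 N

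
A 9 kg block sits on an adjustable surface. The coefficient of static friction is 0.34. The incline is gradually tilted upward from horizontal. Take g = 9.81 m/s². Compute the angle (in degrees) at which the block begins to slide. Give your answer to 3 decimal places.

18.778°

At the threshold of sliding, static friction is at its maximum μ_s N and exactly balances the weight component along the incline: mg sin θ = μ_s mg cos θ.
Hence tan θ = μ_s = 0.34, so θ = arctan(0.34) = 18.7780°.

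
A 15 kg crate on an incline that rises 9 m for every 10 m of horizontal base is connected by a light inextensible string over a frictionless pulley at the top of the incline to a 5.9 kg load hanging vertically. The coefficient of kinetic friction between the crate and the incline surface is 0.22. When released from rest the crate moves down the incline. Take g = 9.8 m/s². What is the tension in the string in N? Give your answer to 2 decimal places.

For the crate on the incline: the weight component along the slope is m₁g sin 41.99° = 15 × 9.8 × 0.6690 = 98.343 N and the normal force is N = m₁g cos 41.99° = 109.264 N.
Kinetic friction opposes the crate's motion down the incline: f = μN = 0.22 × 109.264 = 24.038 N acting up the slope.
Newton's second law for the crate (down-slope positive): 98.343 − 24.038 − T = 15 a. For the hanging load (upward positive): T − 5.9 × 9.8 = 5.9 a.
Adding the two equations eliminates T: 16.485 = 20.9 a, so a = 0.7888 m/s².
Then from the hanging load's equation, T = 5.9 × (9.8 + 0.7888) = 62.474 N.

62.47 N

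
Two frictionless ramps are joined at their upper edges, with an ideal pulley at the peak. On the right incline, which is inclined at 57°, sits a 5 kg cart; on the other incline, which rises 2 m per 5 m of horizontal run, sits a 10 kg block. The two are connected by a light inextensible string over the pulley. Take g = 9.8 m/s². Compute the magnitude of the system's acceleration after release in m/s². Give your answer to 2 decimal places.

Resolve each weight along its own incline: the 5 kg mass has component 5 × 9.8 × sin 57° = 41.095 N down its slope, and the 10 kg mass has 10 × 9.8 × sin 21.80° = 36.396 N down its slope.
The 5 kg side's 41.095 N exceeds the other side's 36.396 N, so that mass slides down and the 10 kg mass slides up. Taking that direction as positive, Newton's second law for the whole system gives 41.095 − 36.396 = (5 + 10) a, so a = 4.699 / 15 = 0.3133 m/s².

0.31 m/s²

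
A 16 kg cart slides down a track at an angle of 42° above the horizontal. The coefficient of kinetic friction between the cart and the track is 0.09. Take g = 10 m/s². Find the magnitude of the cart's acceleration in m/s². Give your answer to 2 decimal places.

6.02 m/s²

Resolving the weight along the incline: the component pulling the cart down the slope is mg sin 42° = 16 × 10 × 0.6691 = 107.056 N, and the normal force is N = mg cos 42° = 16 × 10 × 0.7431 = 118.896 N.
Kinetic friction acts up the slope with magnitude f = μN = 0.09 × 118.896 = 10.701 N.
Net force along the incline is 107.056 − 10.701 = 96.355 N, so a = 96.355 / 16 = 6.0222 m/s².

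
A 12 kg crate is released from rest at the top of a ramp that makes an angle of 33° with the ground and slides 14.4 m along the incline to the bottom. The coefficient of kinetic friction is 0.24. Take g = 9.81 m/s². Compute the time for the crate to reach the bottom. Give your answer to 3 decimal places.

2.924 s

The weight component along the incline is mg sin 33° = 64.115 N and the normal force is N = mg cos 33° = 98.728 N.
Friction up the slope is f = μN = 0.24 × 98.728 = 23.695 N, so the net downslope force is 64.115 − 23.695 = 40.420 N and a = 40.420 / 12 = 3.3683 m/s².
Starting from rest, L = ½at², so t = √(2L/a) = √(2 × 14.4 / 3.3683) = 2.9241 s.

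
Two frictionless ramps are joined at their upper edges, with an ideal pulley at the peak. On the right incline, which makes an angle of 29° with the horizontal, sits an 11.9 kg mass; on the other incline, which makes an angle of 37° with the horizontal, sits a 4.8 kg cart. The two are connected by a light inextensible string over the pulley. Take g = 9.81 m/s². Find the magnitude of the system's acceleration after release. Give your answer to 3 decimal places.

Resolve each weight along its own incline: the 11.9 kg mass has component 11.9 × 9.81 × sin 29° = 56.596 N down its slope, and the 4.8 kg mass has 4.8 × 9.81 × sin 37° = 28.338 N down its slope.
The 11.9 kg side's 56.596 N exceeds the other side's 28.338 N, so that mass slides down and the 4.8 kg mass slides up. Taking that direction as positive, Newton's second law for the whole system gives 56.596 − 28.338 = (11.9 + 4.8) a, so a = 28.258 / 16.7 = 1.6921 m/s².

1.692 m/s²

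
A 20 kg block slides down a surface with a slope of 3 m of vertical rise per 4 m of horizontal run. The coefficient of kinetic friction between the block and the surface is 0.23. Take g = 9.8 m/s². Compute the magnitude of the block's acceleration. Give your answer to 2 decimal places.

4.08 m/s²

Resolving the weight along the incline: the component pulling the block down the slope is mg sin 36.87° = 20 × 9.8 × 0.6000 = 117.600 N, and the normal force is N = mg cos 36.87° = 20 × 9.8 × 0.8000 = 156.800 N.
Kinetic friction acts up the slope with magnitude f = μN = 0.23 × 156.800 = 36.064 N.
Net force along the incline is 117.600 − 36.064 = 81.536 N, so a = 81.536 / 20 = 4.0768 m/s².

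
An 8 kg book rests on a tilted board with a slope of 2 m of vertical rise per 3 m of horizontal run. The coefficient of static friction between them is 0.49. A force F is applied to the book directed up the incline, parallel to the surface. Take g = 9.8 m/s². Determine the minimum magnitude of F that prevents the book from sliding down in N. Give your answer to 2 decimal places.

The normal force is N = mg cos 33.69° = 65.233 N. With F at its minimum the book is on the verge of sliding down, so static friction is at its maximum μ_s N = 0.49 × 65.233 = 31.964 N and acts up the slope.
Equilibrium along the incline: F + μ_s N = mg sin 33.69°, so F = 43.488 − 31.964 = 11.524 N.

11.52 N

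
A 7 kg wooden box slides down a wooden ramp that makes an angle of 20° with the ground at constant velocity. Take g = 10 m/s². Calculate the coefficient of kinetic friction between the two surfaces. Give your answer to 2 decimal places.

At constant velocity the net force along the incline is zero: mg sin 20° = μ mg cos 20°.
So μ = tan 20° = 0.3420 / 0.9397 = 0.3639.

0.36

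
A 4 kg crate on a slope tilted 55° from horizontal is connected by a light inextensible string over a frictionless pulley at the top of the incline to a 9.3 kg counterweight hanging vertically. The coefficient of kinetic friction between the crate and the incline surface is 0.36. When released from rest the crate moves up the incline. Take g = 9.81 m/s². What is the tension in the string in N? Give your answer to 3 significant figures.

55.6 N

For the crate on the incline: the weight component along the slope is m₁g sin 55° = 4 × 9.81 × 0.8192 = 32.145 N and the normal force is N = m₁g cos 55° = 22.507 N.
Kinetic friction opposes the crate's motion up the incline: f = μN = 0.36 × 22.507 = 8.103 N acting down the slope.
Newton's second law for the crate (up-slope positive): T − 32.145 − 8.103 = 4 a. For the hanging counterweight (downward positive): 9.3 × 9.81 − T = 9.3 a.
Adding the two equations eliminates T: 50.985 = 13.3 a, so a = 3.8335 m/s².
Then from the hanging counterweight's equation, T = 9.3 × (9.81 − 3.8335) = 55.581 N.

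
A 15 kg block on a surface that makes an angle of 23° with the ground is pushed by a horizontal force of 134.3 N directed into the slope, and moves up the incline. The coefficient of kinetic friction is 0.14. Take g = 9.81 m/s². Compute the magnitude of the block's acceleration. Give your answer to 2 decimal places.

2.65 m/s²

The horizontal push has components F cos 23° = 134.3 × 0.9205 = 123.623 N up the incline and F sin 23° = 134.3 × 0.3907 = 52.471 N pressing into the surface.
The normal force is therefore N = mg cos 23° + F sin 23° = 135.452 + 52.471 = 187.923 N, and kinetic friction down the slope is μN = 0.14 × 187.923 = 26.309 N.
Along the incline: F cos 23° − mg sin 23° − μN = ma, so 123.623 − 57.492 − 26.309 = 15 a, giving a = 2.6548 m/s².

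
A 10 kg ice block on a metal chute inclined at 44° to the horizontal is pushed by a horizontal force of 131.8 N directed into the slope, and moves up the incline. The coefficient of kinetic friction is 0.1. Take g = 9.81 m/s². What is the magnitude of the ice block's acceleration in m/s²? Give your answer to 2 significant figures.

The horizontal push has components F cos 44° = 131.8 × 0.7193 = 94.804 N up the incline and F sin 44° = 131.8 × 0.6947 = 91.561 N pressing into the surface.
The normal force is therefore N = mg cos 44° + F sin 44° = 70.563 + 91.561 = 162.124 N, and kinetic friction down the slope is μN = 0.1 × 162.124 = 16.212 N.
Along the incline: F cos 44° − mg sin 44° − μN = ma, so 94.804 − 68.150 − 16.212 = 10 a, giving a = 1.0442 m/s².

1.0 m/s²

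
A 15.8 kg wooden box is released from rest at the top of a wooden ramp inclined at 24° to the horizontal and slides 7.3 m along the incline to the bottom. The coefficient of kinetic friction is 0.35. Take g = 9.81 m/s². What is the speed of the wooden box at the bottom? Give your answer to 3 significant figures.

3.53 m/s

The weight component along the incline is mg sin 24° = 63.043 N and the normal force is N = mg cos 24° = 141.598 N.
Friction up the slope is f = μN = 0.35 × 141.598 = 49.559 N, so the net downslope force is 63.043 − 49.559 = 13.484 N and a = 13.484 / 15.8 = 0.8534 m/s².
Starting from rest over a distance of 7.3 m, v² = 2aL = 2 × 0.8534 × 7.3 = 12.4596, so v = 3.5298 m/s.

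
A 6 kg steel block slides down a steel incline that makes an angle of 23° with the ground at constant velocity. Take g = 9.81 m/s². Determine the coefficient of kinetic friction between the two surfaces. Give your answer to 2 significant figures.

0.42

At constant velocity the net force along the incline is zero: mg sin 23° = μ mg cos 23°.
So μ = tan 23° = 0.3907 / 0.9205 = 0.4244.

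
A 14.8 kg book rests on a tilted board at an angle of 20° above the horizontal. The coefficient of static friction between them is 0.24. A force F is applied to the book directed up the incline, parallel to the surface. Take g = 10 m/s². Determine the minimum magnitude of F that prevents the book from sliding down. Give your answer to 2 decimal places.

The normal force is N = mg cos 20° = 139.075 N. With F at its minimum the book is on the verge of sliding down, so static friction is at its maximum μ_s N = 0.24 × 139.075 = 33.378 N and acts up the slope.
Equilibrium along the incline: F + μ_s N = mg sin 20°, so F = 50.619 − 33.378 = 17.241 N.

17.24 N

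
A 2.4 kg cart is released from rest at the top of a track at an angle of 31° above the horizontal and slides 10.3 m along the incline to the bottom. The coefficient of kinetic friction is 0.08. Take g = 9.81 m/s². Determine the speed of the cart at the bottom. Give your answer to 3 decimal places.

9.499 m/s

The weight component along the incline is mg sin 31° = 12.126 N and the normal force is N = mg cos 31° = 20.181 N.
Friction up the slope is f = μN = 0.08 × 20.181 = 1.614 N, so the net downslope force is 12.126 − 1.614 = 10.512 N and a = 10.512 / 2.4 = 4.3800 m/s².
Starting from rest over a distance of 10.3 m, v² = 2aL = 2 × 4.3800 × 10.3 = 90.2280, so v = 9.4988 m/s.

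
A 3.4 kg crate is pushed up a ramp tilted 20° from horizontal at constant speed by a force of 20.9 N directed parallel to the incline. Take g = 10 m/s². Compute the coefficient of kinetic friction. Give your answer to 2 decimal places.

0.29

At constant speed ΣF = 0 along the incline. The applied 20.9 N acts up the slope; the weight component mg sin 20° = 11.629 N and kinetic friction μN both act down the slope.
So 20.9 = 11.629 + μ × 31.950, giving μ = (20.9 − 11.629) / 31.950 = 0.2902.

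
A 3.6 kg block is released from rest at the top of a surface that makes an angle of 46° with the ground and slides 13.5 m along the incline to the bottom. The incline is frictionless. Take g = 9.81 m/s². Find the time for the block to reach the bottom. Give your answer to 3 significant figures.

The weight component along the incline is mg sin 46° = 25.404 N and the normal force is N = mg cos 46° = 24.533 N.
With no friction, a = g sin 46° = 7.0567 m/s².
Starting from rest, L = ½at², so t = √(2L/a) = √(2 × 13.5 / 7.0567) = 1.9561 s.

1.96 s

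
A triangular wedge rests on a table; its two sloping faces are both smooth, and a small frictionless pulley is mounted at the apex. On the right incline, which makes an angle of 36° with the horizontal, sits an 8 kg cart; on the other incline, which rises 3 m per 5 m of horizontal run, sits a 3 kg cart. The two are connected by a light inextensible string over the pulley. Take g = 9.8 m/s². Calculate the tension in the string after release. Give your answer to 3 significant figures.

23.6 N

Resolve each weight along its own incline: the 8 kg mass has component 8 × 9.8 × sin 36° = 46.082 N down its slope, and the 3 kg mass has 3 × 9.8 × sin 30.96° = 15.126 N down its slope.
The 8 kg side's 46.082 N exceeds the other side's 15.126 N, so that mass slides down and the 3 kg mass slides up. Taking that direction as positive, Newton's second law for the whole system gives 46.082 − 15.126 = (8 + 3) a, so a = 30.956 / 11 = 2.8142 m/s².
For the 3 kg mass (up-slope positive): T − 15.126 = 3 × 2.8142, so T = 23.569 N.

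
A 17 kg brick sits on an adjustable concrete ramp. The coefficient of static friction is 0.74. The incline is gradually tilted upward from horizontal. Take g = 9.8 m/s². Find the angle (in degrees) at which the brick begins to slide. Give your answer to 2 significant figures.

37°

At the threshold of sliding, static friction is at its maximum μ_s N and exactly balances the weight component along the incline: mg sin θ = μ_s mg cos θ.
Hence tan θ = μ_s = 0.74, so θ = arctan(0.74) = 36.5014°.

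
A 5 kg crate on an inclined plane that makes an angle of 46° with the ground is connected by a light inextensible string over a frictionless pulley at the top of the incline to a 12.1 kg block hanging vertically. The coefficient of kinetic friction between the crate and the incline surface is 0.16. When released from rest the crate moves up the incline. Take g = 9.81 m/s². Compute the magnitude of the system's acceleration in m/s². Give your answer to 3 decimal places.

For the crate on the incline: the weight component along the slope is m₁g sin 46° = 5 × 9.81 × 0.7193 = 35.282 N and the normal force is N = m₁g cos 46° = 34.073 N.
Kinetic friction opposes the crate's motion up the incline: f = μN = 0.16 × 34.073 = 5.452 N acting down the slope.
Newton's second law for the crate (up-slope positive): T − 35.282 − 5.452 = 5 a. For the hanging block (downward positive): 12.1 × 9.81 − T = 12.1 a.
Adding the two equations eliminates T: 77.967 = 17.1 a, so a = 4.5595 m/s².

4.559 m/s²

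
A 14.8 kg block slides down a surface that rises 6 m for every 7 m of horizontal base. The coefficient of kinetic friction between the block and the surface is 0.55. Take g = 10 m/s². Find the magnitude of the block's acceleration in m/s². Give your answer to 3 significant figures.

2.33 m/s²

Resolving the weight along the incline: the component pulling the block down the slope is mg sin 40.60° = 14.8 × 10 × 0.6508 = 96.318 N, and the normal force is N = mg cos 40.60° = 14.8 × 10 × 0.7593 = 112.376 N.
Kinetic friction acts up the slope with magnitude f = μN = 0.55 × 112.376 = 61.807 N.
Net force along the incline is 96.318 − 61.807 = 34.511 N, so a = 34.511 / 14.8 = 2.3318 m/s².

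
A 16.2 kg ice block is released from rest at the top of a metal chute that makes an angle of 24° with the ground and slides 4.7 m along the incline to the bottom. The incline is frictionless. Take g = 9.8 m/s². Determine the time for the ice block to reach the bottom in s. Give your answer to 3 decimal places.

The weight component along the incline is mg sin 24° = 64.574 N and the normal force is N = mg cos 24° = 145.034 N.
With no friction, a = g sin 24° = 3.9860 m/s².
Starting from rest, L = ½at², so t = √(2L/a) = √(2 × 4.7 / 3.9860) = 1.5357 s.

1.536 s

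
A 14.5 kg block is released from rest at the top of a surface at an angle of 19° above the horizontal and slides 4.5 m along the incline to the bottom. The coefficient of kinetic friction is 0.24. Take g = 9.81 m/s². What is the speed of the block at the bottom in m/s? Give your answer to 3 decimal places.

2.951 m/s

The weight component along the incline is mg sin 19° = 46.310 N and the normal force is N = mg cos 19° = 134.495 N.
Friction up the slope is f = μN = 0.24 × 134.495 = 32.279 N, so the net downslope force is 46.310 − 32.279 = 14.031 N and a = 14.031 / 14.5 = 0.9677 m/s².
Starting from rest over a distance of 4.5 m, v² = 2aL = 2 × 0.9677 × 4.5 = 8.7093, so v = 2.9512 m/s.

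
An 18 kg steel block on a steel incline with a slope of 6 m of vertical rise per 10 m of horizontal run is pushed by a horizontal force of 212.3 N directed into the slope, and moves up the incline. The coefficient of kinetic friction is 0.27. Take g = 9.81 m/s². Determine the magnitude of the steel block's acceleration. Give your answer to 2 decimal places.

1.16 m/s²

The horizontal push has components F cos 30.96° = 212.3 × 0.8575 = 182.047 N up the incline and F sin 30.96° = 212.3 × 0.5145 = 109.228 N pressing into the surface.
The normal force is therefore N = mg cos 30.96° + F sin 30.96° = 151.417 + 109.228 = 260.645 N, and kinetic friction down the slope is μN = 0.27 × 260.645 = 70.374 N.
Along the incline: F cos 30.96° − mg sin 30.96° − μN = ma, so 182.047 − 90.850 − 70.374 = 18 a, giving a = 1.1568 m/s².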